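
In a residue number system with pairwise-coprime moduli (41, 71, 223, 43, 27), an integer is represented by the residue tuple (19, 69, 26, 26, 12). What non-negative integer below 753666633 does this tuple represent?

The moduli are pairwise coprime; N = 41·71·223·43·27 = 753666633.
N/41 = 18382113; 18382113 ≡ 9 (mod 41); 9·32 ≡ 1, so inverse 32.
N/71 = 10615023; 10615023 ≡ 26 (mod 71); 26·41 ≡ 1, so inverse 41.
N/223 = 3379671; 3379671 ≡ 106 (mod 223); 106·162 ≡ 1, so inverse 162.
N/43 = 17527131; 17527131 ≡ 30 (mod 43); 30·33 ≡ 1, so inverse 33.
N/27 = 27913579; 27913579 ≡ 7 (mod 27); 7·4 ≡ 1, so inverse 4.
x ≡ 19·18382113·32 + 69·10615023·41 + 26·3379671·162 + 26·17527131·33 + 12·27913579·4 = 71819529213.
71819529213 mod 753666633 = 221199078.

221199078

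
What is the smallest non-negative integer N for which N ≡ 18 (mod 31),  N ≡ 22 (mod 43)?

Combine the congruences pairwise.
From N ≡ 18 (mod 31) write N = 18 + 31t. Substituting into N ≡ 22 (mod 43) gives 31t ≡ 4 (mod 43), and since 31⁻¹ ≡ 25 (mod 43), t ≡ 14. Hence N ≡ 18 + 31·14 = 452 (mod 1333).

452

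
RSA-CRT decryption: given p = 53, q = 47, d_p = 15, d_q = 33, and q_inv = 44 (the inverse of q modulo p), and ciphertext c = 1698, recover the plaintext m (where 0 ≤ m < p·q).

1710

m₁ = c^(d_p) mod p: c ≡ 2 (mod 53), and 2^15 mod 53 = 14.
m₂ = c^(d_q) mod q: c ≡ 6 (mod 47), and 6^33 mod 47 = 18.
h = q_inv·(m₁ − m₂) mod p = 44·(14 − 18) mod 53 = 36.
m = m₂ + h·q = 18 + 36·47 = 1710.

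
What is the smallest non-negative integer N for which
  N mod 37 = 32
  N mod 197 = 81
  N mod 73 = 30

From N ≡ 32 (mod 37) write N = 32 + 37t. Substituting into N ≡ 81 (mod 197) gives 37t ≡ 49 (mod 197), and since 37⁻¹ ≡ 16 (mod 197), t ≡ 193. Hence N ≡ 32 + 37·193 = 7173 (mod 7289).
From N ≡ 7173 (mod 7289) write N = 7173 + 7289t. Substituting into N ≡ 30 (mod 73) gives 7289t ≡ 11 (mod 73), and since 62⁻¹ ≡ 53 (mod 73), t ≡ 72. Hence N ≡ 7173 + 7289·72 = 531981 (mod 532097).

531981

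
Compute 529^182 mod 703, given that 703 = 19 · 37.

47

Mod 19: 529 ≡ 16; by Fermat, exponent reduces to 182 mod 18 = 2; 16^2 ≡ 9 (mod 19).
Mod 37: 529 ≡ 11; by Fermat, exponent reduces to 182 mod 36 = 2; 11^2 ≡ 10 (mod 37).
Combine by CRT: x ≡ 9 (mod 19), x ≡ 10 (mod 37) ⇒ x ≡ 47 (mod 703).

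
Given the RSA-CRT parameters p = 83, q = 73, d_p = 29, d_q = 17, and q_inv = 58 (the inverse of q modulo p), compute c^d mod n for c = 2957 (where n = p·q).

4163

m₁ = c^(d_p) mod p: c ≡ 52 (mod 83), and 52^29 mod 83 = 13.
m₂ = c^(d_q) mod q: c ≡ 37 (mod 73), and 37^17 mod 73 = 2.
h = q_inv·(m₁ − m₂) mod p = 58·(13 − 2) mod 83 = 57.
m = m₂ + h·q = 2 + 57·73 = 4163.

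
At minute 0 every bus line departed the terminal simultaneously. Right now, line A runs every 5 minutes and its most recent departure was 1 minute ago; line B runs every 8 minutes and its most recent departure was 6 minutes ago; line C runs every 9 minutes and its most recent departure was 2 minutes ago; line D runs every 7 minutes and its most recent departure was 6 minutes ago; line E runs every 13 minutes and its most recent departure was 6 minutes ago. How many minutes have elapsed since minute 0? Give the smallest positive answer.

From t ≡ 1 (mod 5) write t = 1 + 5s. Substituting into t ≡ 6 (mod 8) gives 5s ≡ 5 (mod 8), and since 5⁻¹ ≡ 5 (mod 8), s ≡ 1. Hence t ≡ 1 + 5·1 = 6 (mod 40).
From t ≡ 6 (mod 40) write t = 6 + 40s. Substituting into t ≡ 2 (mod 9) gives 40s ≡ 5 (mod 9), and since 4⁻¹ ≡ 7 (mod 9), s ≡ 8. Hence t ≡ 6 + 40·8 = 326 (mod 360).
From t ≡ 326 (mod 360) write t = 326 + 360s. Substituting into t ≡ 6 (mod 7) gives 360s ≡ 2 (mod 7), and since 3⁻¹ ≡ 5 (mod 7), s ≡ 3. Hence t ≡ 326 + 360·3 = 1406 (mod 2520).
From t ≡ 1406 (mod 2520) write t = 1406 + 2520s. Substituting into t ≡ 6 (mod 13) gives 2520s ≡ 4 (mod 13), and since 11⁻¹ ≡ 6 (mod 13), s ≡ 11. Hence t ≡ 1406 + 2520·11 = 29126 (mod 32760).

29126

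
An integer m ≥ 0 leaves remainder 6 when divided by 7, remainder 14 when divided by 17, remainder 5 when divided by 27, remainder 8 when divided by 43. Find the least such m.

77279

Combine the congruences pairwise.
From m ≡ 6 (mod 7) write m = 6 + 7t. Substituting into m ≡ 14 (mod 17) gives 7t ≡ 8 (mod 17), and since 7⁻¹ ≡ 5 (mod 17), t ≡ 6. Hence m ≡ 6 + 7·6 = 48 (mod 119).
From m ≡ 48 (mod 119) write m = 48 + 119t. Substituting into m ≡ 5 (mod 27) gives 119t ≡ 11 (mod 27), and since 11⁻¹ ≡ 5 (mod 27), t ≡ 1. Hence m ≡ 48 + 119·1 = 167 (mod 3213).
From m ≡ 167 (mod 3213) write m = 167 + 3213t. Substituting into m ≡ 8 (mod 43) gives 3213t ≡ 13 (mod 43), and since 31⁻¹ ≡ 25 (mod 43), t ≡ 24. Hence m ≡ 167 + 3213·24 = 77279 (mod 138159).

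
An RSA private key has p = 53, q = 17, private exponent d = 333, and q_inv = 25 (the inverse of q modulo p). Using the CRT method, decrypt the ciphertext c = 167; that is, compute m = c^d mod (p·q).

617

d_p = d mod (p−1) = 333 mod 52 = 21; d_q = d mod (q−1) = 13.
m₁ = c^(d_p) mod p: c ≡ 8 (mod 53), and 8^21 mod 53 = 34.
m₂ = c^(d_q) mod q: c ≡ 14 (mod 17), and 14^13 mod 17 = 5.
h = q_inv·(m₁ − m₂) mod p = 25·(34 − 5) mod 53 = 36.
m = m₂ + h·q = 5 + 36·17 = 617.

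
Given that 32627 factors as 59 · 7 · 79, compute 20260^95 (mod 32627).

21165

Mod 59: 20260 ≡ 23; by Fermat, exponent reduces to 95 mod 58 = 37; 23^37 ≡ 43 (mod 59).
Mod 7: 20260 ≡ 2; by Fermat, exponent reduces to 95 mod 6 = 5; 2^5 ≡ 4 (mod 7).
Mod 79: 20260 ≡ 36; by Fermat, exponent reduces to 95 mod 78 = 17; 36^17 ≡ 72 (mod 79).
Combine by CRT: x ≡ 43 (mod 59), x ≡ 4 (mod 7), x ≡ 72 (mod 79) ⇒ x ≡ 21165 (mod 32627).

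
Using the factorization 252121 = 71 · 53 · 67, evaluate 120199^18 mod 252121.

Mod 71: 120199 ≡ 67; 67^18 ≡ 2 (mod 71).
Mod 53: 120199 ≡ 48; 48^18 ≡ 7 (mod 53).
Mod 67: 120199 ≡ 1; 1^18 ≡ 1 (mod 67).
Combine by CRT: x ≡ 2 (mod 71), x ≡ 7 (mod 53), x ≡ 1 (mod 67) ⇒ x ≡ 117720 (mod 252121).

117720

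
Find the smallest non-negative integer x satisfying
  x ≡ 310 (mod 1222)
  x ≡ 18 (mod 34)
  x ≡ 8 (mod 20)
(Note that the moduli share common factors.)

gcd(1222, 34) = 2 and 2 | (18 − 310), so the pair is consistent; merging gives x ≡ 12530 (mod 20774), where 20774 = lcm(1222, 34).
gcd(20774, 20) = 2 and 2 | (8 − 12530), so the pair is consistent; merging gives x ≡ 157948 (mod 207740), where 207740 = lcm(20774, 20).
The solution is unique modulo lcm(1222, 34, 20) = 207740.

157948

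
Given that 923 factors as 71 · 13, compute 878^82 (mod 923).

758

Mod 71: 878 ≡ 26; by Fermat, exponent reduces to 82 mod 70 = 12; 26^12 ≡ 48 (mod 71).
Mod 13: 878 ≡ 7; by Fermat, exponent reduces to 82 mod 12 = 10; 7^10 ≡ 4 (mod 13).
Combine by CRT: x ≡ 48 (mod 71), x ≡ 4 (mod 13) ⇒ x ≡ 758 (mod 923).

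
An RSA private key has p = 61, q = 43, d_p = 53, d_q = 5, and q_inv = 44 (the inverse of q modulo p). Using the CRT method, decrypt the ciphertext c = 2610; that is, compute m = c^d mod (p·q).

m₁ = c^(d_p) mod p: c ≡ 48 (mod 61), and 48^53 mod 61 = 14.
m₂ = c^(d_q) mod q: c ≡ 30 (mod 43), and 30^5 mod 43 = 12.
h = q_inv·(m₁ − m₂) mod p = 44·(14 − 12) mod 61 = 27.
m = m₂ + h·q = 12 + 27·43 = 1173.

1173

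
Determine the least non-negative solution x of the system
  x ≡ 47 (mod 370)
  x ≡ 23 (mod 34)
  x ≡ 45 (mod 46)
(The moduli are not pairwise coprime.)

gcd(370, 34) = 2 and 2 | (23 − 47), so the pair is consistent; merging gives x ≡ 2267 (mod 6290), where 6290 = lcm(370, 34).
gcd(6290, 46) = 2 and 2 | (45 − 2267), so the pair is consistent; merging gives x ≡ 33717 (mod 144670), where 144670 = lcm(6290, 46).
The solution is unique modulo lcm(370, 34, 46) = 144670.

33717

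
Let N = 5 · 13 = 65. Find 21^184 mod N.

Mod 5: 21 ≡ 1; since 4 | 184, by Fermat 1^184 ≡ 1 (mod 5).
Mod 13: 21 ≡ 8; by Fermat, exponent reduces to 184 mod 12 = 4; 8^4 ≡ 1 (mod 13).
Combine by CRT: x ≡ 1 (mod 5), x ≡ 1 (mod 13) ⇒ x ≡ 1 (mod 65).

1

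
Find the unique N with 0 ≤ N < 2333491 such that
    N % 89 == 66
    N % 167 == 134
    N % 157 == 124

1677983

From N ≡ 66 (mod 89) write N = 66 + 89t. Substituting into N ≡ 134 (mod 167) gives 89t ≡ 68 (mod 167), and since 89⁻¹ ≡ 152 (mod 167), t ≡ 149. Hence N ≡ 66 + 89·149 = 13327 (mod 14863).
From N ≡ 13327 (mod 14863) write N = 13327 + 14863t. Substituting into N ≡ 124 (mod 157) gives 14863t ≡ 142 (mod 157), and since 105⁻¹ ≡ 3 (mod 157), t ≡ 112. Hence N ≡ 13327 + 14863·112 = 1677983 (mod 2333491).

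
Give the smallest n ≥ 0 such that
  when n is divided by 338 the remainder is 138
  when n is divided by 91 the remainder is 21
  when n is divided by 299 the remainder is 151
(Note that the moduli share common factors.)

2842

gcd(338, 91) = 13 and 13 | (21 − 138), so the pair is consistent; merging gives n ≡ 476 (mod 2366), where 2366 = lcm(338, 91).
gcd(2366, 299) = 13 and 13 | (151 − 476), so the pair is consistent; merging gives n ≡ 2842 (mod 54418), where 54418 = lcm(2366, 299).
The solution is unique modulo lcm(338, 91, 299) = 54418.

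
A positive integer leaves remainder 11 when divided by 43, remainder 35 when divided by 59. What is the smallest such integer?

1215

Combine the congruences pairwise.
From k ≡ 11 (mod 43) write k = 11 + 43t. Substituting into k ≡ 35 (mod 59) gives 43t ≡ 24 (mod 59), and since 43⁻¹ ≡ 11 (mod 59), t ≡ 28. Hence k ≡ 11 + 43·28 = 1215 (mod 2537).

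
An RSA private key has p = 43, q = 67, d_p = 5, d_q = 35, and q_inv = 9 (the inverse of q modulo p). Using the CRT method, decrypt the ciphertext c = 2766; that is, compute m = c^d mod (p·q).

1098

m₁ = c^(d_p) mod p: c ≡ 14 (mod 43), and 14^5 mod 43 = 23.
m₂ = c^(d_q) mod q: c ≡ 19 (mod 67), and 19^35 mod 67 = 26.
h = q_inv·(m₁ − m₂) mod p = 9·(23 − 26) mod 43 = 16.
m = m₂ + h·q = 26 + 16·67 = 1098.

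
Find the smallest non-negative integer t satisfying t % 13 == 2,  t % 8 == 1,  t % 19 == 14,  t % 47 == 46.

The moduli are pairwise coprime; N = 13·8·19·47 = 92872.
N/13 = 7144; 7144 ≡ 7 (mod 13); 7·2 ≡ 1, so inverse 2.
N/8 = 11609; 11609 ≡ 1 (mod 8), inverse 1.
N/19 = 4888; 4888 ≡ 5 (mod 19); 5·4 ≡ 1, so inverse 4.
N/47 = 1976; 1976 ≡ 2 (mod 47); 2·24 ≡ 1, so inverse 24.
t ≡ 2·7144·2 + 1·11609·1 + 14·4888·4 + 46·1976·24 = 2495417.
2495417 mod 92872 = 80745.

80745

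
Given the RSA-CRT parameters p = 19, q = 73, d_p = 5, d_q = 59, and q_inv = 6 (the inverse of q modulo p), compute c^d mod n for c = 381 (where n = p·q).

m₁ = c^(d_p) mod p: c ≡ 1 (mod 19), and 1^5 mod 19 = 1.
m₂ = c^(d_q) mod q: c ≡ 16 (mod 73), and 16^59 mod 73 = 4.
h = q_inv·(m₁ − m₂) mod p = 6·(1 − 4) mod 19 = 1.
m = m₂ + h·q = 4 + 1·73 = 77.

77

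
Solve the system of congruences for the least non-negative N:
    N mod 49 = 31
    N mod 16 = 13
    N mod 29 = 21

717

The moduli are pairwise coprime; M = 49·16·29 = 22736.
M/49 = 464; 464 ≡ 23 (mod 49); 23·32 ≡ 1, so inverse 32.
M/16 = 1421; 1421 ≡ 13 (mod 16); 13·5 ≡ 1, so inverse 5.
M/29 = 784; 784 ≡ 1 (mod 29), inverse 1.
N ≡ 31·464·32 + 13·1421·5 + 21·784·1 = 569117.
569117 mod 22736 = 717.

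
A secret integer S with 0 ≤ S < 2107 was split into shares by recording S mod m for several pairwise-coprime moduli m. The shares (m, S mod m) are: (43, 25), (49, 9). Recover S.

842

From S ≡ 25 (mod 43) write S = 25 + 43t. Substituting into S ≡ 9 (mod 49) gives 43t ≡ 33 (mod 49), and since 43⁻¹ ≡ 8 (mod 49), t ≡ 19. Hence S ≡ 25 + 43·19 = 842 (mod 2107).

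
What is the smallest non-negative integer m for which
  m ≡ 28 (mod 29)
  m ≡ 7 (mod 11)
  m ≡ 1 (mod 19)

1217

From m ≡ 28 (mod 29) write m = 28 + 29t. Substituting into m ≡ 7 (mod 11) gives 29t ≡ 1 (mod 11), and since 7⁻¹ ≡ 8 (mod 11), t ≡ 8. Hence m ≡ 28 + 29·8 = 260 (mod 319).
From m ≡ 260 (mod 319) write m = 260 + 319t. Substituting into m ≡ 1 (mod 19) gives 319t ≡ 7 (mod 19), and since 15⁻¹ ≡ 14 (mod 19), t ≡ 3. Hence m ≡ 260 + 319·3 = 1217 (mod 6061).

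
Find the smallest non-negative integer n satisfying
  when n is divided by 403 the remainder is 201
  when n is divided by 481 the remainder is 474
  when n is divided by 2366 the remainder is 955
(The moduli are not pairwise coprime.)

438665

Combine the congruences pairwise.
gcd(403, 481) = 13 and 13 | (474 − 201), so the pair is consistent; merging gives n ≡ 6246 (mod 14911), where 14911 = lcm(403, 481).
gcd(14911, 2366) = 13 and 13 | (955 − 6246), so the pair is consistent; merging gives n ≡ 438665 (mod 2713802), where 2713802 = lcm(14911, 2366).
The solution is unique modulo lcm(403, 481, 2366) = 2713802.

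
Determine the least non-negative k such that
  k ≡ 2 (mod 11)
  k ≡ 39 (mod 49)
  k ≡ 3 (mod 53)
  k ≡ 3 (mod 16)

Combine the congruences pairwise.
From k ≡ 2 (mod 11) write k = 2 + 11t. Substituting into k ≡ 39 (mod 49) gives 11t ≡ 37 (mod 49), and since 11⁻¹ ≡ 9 (mod 49), t ≡ 39. Hence k ≡ 2 + 11·39 = 431 (mod 539).
From k ≡ 431 (mod 539) write k = 431 + 539t. Substituting into k ≡ 3 (mod 53) gives 539t ≡ 49 (mod 53), and since 9⁻¹ ≡ 6 (mod 53), t ≡ 29. Hence k ≡ 431 + 539·29 = 16062 (mod 28567).
From k ≡ 16062 (mod 28567) write k = 16062 + 28567t. Substituting into k ≡ 3 (mod 16) gives 28567t ≡ 5 (mod 16), and since 7⁻¹ ≡ 7 (mod 16), t ≡ 3. Hence k ≡ 16062 + 28567·3 = 101763 (mod 457072).

101763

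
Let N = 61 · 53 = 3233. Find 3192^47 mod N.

1254

Mod 61: 3192 ≡ 20; 20^47 ≡ 34 (mod 61).
Mod 53: 3192 ≡ 12; 12^47 ≡ 35 (mod 53).
Combine by CRT: x ≡ 34 (mod 61), x ≡ 35 (mod 53) ⇒ x ≡ 1254 (mod 3233).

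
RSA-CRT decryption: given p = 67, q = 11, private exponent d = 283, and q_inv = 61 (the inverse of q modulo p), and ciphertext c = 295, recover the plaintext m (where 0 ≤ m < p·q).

d_p = d mod (p−1) = 283 mod 66 = 19; d_q = d mod (q−1) = 3.
m₁ = c^(d_p) mod p: c ≡ 27 (mod 67), and 27^19 mod 67 = 58.
m₂ = c^(d_q) mod q: c ≡ 9 (mod 11), and 9^3 mod 11 = 3.
h = q_inv·(m₁ − m₂) mod p = 61·(58 − 3) mod 67 = 5.
m = m₂ + h·q = 3 + 5·11 = 58.

58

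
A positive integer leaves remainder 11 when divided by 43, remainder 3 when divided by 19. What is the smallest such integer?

269

From k ≡ 11 (mod 43) write k = 11 + 43t. Substituting into k ≡ 3 (mod 19) gives 43t ≡ 11 (mod 19), and since 5⁻¹ ≡ 4 (mod 19), t ≡ 6. Hence k ≡ 11 + 43·6 = 269 (mod 817).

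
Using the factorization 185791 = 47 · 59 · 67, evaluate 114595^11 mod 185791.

Mod 47: 114595 ≡ 9; 9^11 ≡ 16 (mod 47).
Mod 59: 114595 ≡ 17; 17^11 ≡ 27 (mod 59).
Mod 67: 114595 ≡ 25; 25^11 ≡ 1 (mod 67).
Combine by CRT: x ≡ 16 (mod 47), x ≡ 27 (mod 59), x ≡ 1 (mod 67) ⇒ x ≡ 100032 (mod 185791).

100032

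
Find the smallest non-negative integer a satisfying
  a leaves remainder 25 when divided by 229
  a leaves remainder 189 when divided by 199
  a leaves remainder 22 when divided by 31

The moduli are pairwise coprime; N = 229·199·31 = 1412701.
N/229 = 6169; 6169 ≡ 215 (mod 229); 215·49 ≡ 1, so inverse 49.
N/199 = 7099; 7099 ≡ 134 (mod 199); 134·150 ≡ 1, so inverse 150.
N/31 = 45571; 45571 ≡ 1 (mod 31), inverse 1.
a ≡ 25·6169·49 + 189·7099·150 + 22·45571·1 = 209816237.
209816237 mod 1412701 = 736489.

736489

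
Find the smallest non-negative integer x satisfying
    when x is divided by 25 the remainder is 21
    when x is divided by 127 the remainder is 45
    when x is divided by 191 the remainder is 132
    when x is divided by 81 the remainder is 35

41543396

The moduli are pairwise coprime; N = 25·127·191·81 = 49120425.
N/25 = 1964817; 1964817 ≡ 17 (mod 25); 17·3 ≡ 1, so inverse 3.
N/127 = 386775; 386775 ≡ 60 (mod 127); 60·36 ≡ 1, so inverse 36.
N/191 = 257175; 257175 ≡ 89 (mod 191); 89·88 ≡ 1, so inverse 88.
N/81 = 606425; 606425 ≡ 59 (mod 81); 59·11 ≡ 1, so inverse 11.
x ≡ 21·1964817·3 + 45·386775·36 + 132·257175·88 + 35·606425·11 = 3971177396.
3971177396 mod 49120425 = 41543396.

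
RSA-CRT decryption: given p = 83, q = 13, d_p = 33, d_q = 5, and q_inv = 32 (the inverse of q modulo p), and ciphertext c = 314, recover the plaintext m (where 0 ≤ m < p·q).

1059

m₁ = c^(d_p) mod p: c ≡ 65 (mod 83), and 65^33 mod 83 = 63.
m₂ = c^(d_q) mod q: c ≡ 2 (mod 13), and 2^5 mod 13 = 6.
h = q_inv·(m₁ − m₂) mod p = 32·(63 − 6) mod 83 = 81.
m = m₂ + h·q = 6 + 81·13 = 1059.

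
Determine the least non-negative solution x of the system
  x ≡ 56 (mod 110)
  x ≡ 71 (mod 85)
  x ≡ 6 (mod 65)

Combine the congruences pairwise.
gcd(110, 85) = 5 and 5 | (71 − 56), so the pair is consistent; merging gives x ≡ 496 (mod 1870), where 1870 = lcm(110, 85).
gcd(1870, 65) = 5 and 5 | (6 − 496), so the pair is consistent; merging gives x ≡ 21066 (mod 24310), where 24310 = lcm(1870, 65).
The solution is unique modulo lcm(110, 85, 65) = 24310.

21066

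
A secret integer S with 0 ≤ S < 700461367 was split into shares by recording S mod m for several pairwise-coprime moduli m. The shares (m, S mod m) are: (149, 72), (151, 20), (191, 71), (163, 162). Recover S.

696640483

From S ≡ 72 (mod 149) write S = 72 + 149t. Substituting into S ≡ 20 (mod 151) gives 149t ≡ 99 (mod 151), and since 149⁻¹ ≡ 75 (mod 151), t ≡ 26. Hence S ≡ 72 + 149·26 = 3946 (mod 22499).
From S ≡ 3946 (mod 22499) write S = 3946 + 22499t. Substituting into S ≡ 71 (mod 191) gives 22499t ≡ 136 (mod 191), and since 152⁻¹ ≡ 142 (mod 191), t ≡ 21. Hence S ≡ 3946 + 22499·21 = 476425 (mod 4297309).
From S ≡ 476425 (mod 4297309) write S = 476425 + 4297309t. Substituting into S ≡ 162 (mod 163) gives 4297309t ≡ 23 (mod 163), and since 140⁻¹ ≡ 85 (mod 163), t ≡ 162. Hence S ≡ 476425 + 4297309·162 = 696640483 (mod 700461367).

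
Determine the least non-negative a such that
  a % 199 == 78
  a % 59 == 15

6446

Combine the congruences pairwise.
From a ≡ 78 (mod 199) write a = 78 + 199t. Substituting into a ≡ 15 (mod 59) gives 199t ≡ 55 (mod 59), and since 22⁻¹ ≡ 51 (mod 59), t ≡ 32. Hence a ≡ 78 + 199·32 = 6446 (mod 11741).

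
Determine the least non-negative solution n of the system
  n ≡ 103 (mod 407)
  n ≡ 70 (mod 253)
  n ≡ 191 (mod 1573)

Combine the congruences pairwise.
gcd(407, 253) = 11 and 11 | (70 − 103), so the pair is consistent; merging gives n ≡ 3359 (mod 9361), where 9361 = lcm(407, 253).
gcd(9361, 1573) = 11 and 11 | (191 − 3359), so the pair is consistent; merging gives n ≡ 770961 (mod 1338623), where 1338623 = lcm(9361, 1573).
The solution is unique modulo lcm(407, 253, 1573) = 1338623.

770961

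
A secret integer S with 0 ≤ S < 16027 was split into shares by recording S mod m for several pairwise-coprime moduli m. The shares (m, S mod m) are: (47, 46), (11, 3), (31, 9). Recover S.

The moduli are pairwise coprime; N = 47·11·31 = 16027.
N/47 = 341; 341 ≡ 12 (mod 47); 12·4 ≡ 1, so inverse 4.
N/11 = 1457; 1457 ≡ 5 (mod 11); 5·9 ≡ 1, so inverse 9.
N/31 = 517; 517 ≡ 21 (mod 31); 21·3 ≡ 1, so inverse 3.
S ≡ 46·341·4 + 3·1457·9 + 9·517·3 = 116042.
116042 mod 16027 = 3853.

3853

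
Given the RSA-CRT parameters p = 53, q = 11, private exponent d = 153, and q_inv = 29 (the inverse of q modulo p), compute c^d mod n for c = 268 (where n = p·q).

108

d_p = d mod (p−1) = 153 mod 52 = 49; d_q = d mod (q−1) = 3.
m₁ = c^(d_p) mod p: c ≡ 3 (mod 53), and 3^49 mod 53 = 2.
m₂ = c^(d_q) mod q: c ≡ 4 (mod 11), and 4^3 mod 11 = 9.
h = q_inv·(m₁ − m₂) mod p = 29·(2 − 9) mod 53 = 9.
m = m₂ + h·q = 9 + 9·11 = 108.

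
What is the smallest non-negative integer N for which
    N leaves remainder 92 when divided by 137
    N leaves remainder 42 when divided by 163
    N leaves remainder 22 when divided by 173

The moduli are pairwise coprime; M = 137·163·173 = 3863263.
M/137 = 28199; 28199 ≡ 114 (mod 137); 114·131 ≡ 1, so inverse 131.
M/163 = 23701; 23701 ≡ 66 (mod 163); 66·42 ≡ 1, so inverse 42.
M/173 = 22331; 22331 ≡ 14 (mod 173); 14·136 ≡ 1, so inverse 136.
N ≡ 92·28199·131 + 42·23701·42 + 22·22331·136 = 448477264.
448477264 mod 3863263 = 338756.

338756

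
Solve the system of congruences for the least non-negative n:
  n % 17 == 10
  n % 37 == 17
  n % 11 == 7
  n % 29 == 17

The moduli are pairwise coprime; M = 17·37·11·29 = 200651.
M/17 = 11803; 11803 ≡ 5 (mod 17); 5·7 ≡ 1, so inverse 7.
M/37 = 5423; 5423 ≡ 21 (mod 37); 21·30 ≡ 1, so inverse 30.
M/11 = 18241; 18241 ≡ 3 (mod 11); 3·4 ≡ 1, so inverse 4.
M/29 = 6919; 6919 ≡ 17 (mod 29); 17·12 ≡ 1, so inverse 12.
n ≡ 10·11803·7 + 17·5423·30 + 7·18241·4 + 17·6919·12 = 5514164.
5514164 mod 200651 = 96587.

96587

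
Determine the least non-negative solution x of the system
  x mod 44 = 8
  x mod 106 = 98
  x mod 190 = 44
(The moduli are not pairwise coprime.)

123164

Combine the congruences pairwise.
gcd(44, 106) = 2 and 2 | (98 − 8), so the pair is consistent; merging gives x ≡ 1900 (mod 2332), where 2332 = lcm(44, 106).
gcd(2332, 190) = 2 and 2 | (44 − 1900), so the pair is consistent; merging gives x ≡ 123164 (mod 221540), where 221540 = lcm(2332, 190).
The solution is unique modulo lcm(44, 106, 190) = 221540.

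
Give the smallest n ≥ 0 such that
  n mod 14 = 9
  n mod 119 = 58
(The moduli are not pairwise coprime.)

gcd(14, 119) = 7 and 7 | (58 − 9), so the pair is consistent; merging gives n ≡ 177 (mod 238), where 238 = lcm(14, 119).
The solution is unique modulo lcm(14, 119) = 238.

177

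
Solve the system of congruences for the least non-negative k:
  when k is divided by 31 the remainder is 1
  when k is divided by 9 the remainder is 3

156

Combine the congruences pairwise.
From k ≡ 1 (mod 31) write k = 1 + 31t. Substituting into k ≡ 3 (mod 9) gives 31t ≡ 2 (mod 9), and since 4⁻¹ ≡ 7 (mod 9), t ≡ 5. Hence k ≡ 1 + 31·5 = 156 (mod 279).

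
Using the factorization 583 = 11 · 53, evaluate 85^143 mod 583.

182

Mod 11: 85 ≡ 8; by Fermat, exponent reduces to 143 mod 10 = 3; 8^3 ≡ 6 (mod 11).
Mod 53: 85 ≡ 32; by Fermat, exponent reduces to 143 mod 52 = 39; 32^39 ≡ 23 (mod 53).
Combine by CRT: x ≡ 6 (mod 11), x ≡ 23 (mod 53) ⇒ x ≡ 182 (mod 583).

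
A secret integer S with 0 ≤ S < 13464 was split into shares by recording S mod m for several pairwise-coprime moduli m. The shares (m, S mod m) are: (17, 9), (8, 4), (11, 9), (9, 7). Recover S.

196

The moduli are pairwise coprime; N = 17·8·11·9 = 13464.
N/17 = 792; 792 ≡ 10 (mod 17); 10·12 ≡ 1, so inverse 12.
N/8 = 1683; 1683 ≡ 3 (mod 8); 3·3 ≡ 1, so inverse 3.
N/11 = 1224; 1224 ≡ 3 (mod 11); 3·4 ≡ 1, so inverse 4.
N/9 = 1496; 1496 ≡ 2 (mod 9); 2·5 ≡ 1, so inverse 5.
S ≡ 9·792·12 + 4·1683·3 + 9·1224·4 + 7·1496·5 = 202156.
202156 mod 13464 = 196.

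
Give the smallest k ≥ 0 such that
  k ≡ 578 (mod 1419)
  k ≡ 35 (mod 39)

11930

gcd(1419, 39) = 3 and 3 | (35 − 578), so the pair is consistent; merging gives k ≡ 11930 (mod 18447), where 18447 = lcm(1419, 39).
The solution is unique modulo lcm(1419, 39) = 18447.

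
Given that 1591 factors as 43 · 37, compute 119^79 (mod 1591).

Mod 43: 119 ≡ 33; by Fermat, exponent reduces to 79 mod 42 = 37; 33^37 ≡ 12 (mod 43).
Mod 37: 119 ≡ 8; by Fermat, exponent reduces to 79 mod 36 = 7; 8^7 ≡ 29 (mod 37).
Combine by CRT: x ≡ 12 (mod 43), x ≡ 29 (mod 37) ⇒ x ≡ 399 (mod 1591).

399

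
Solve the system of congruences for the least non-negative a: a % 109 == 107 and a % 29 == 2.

1742

From a ≡ 107 (mod 109) write a = 107 + 109t. Substituting into a ≡ 2 (mod 29) gives 109t ≡ 11 (mod 29), and since 22⁻¹ ≡ 4 (mod 29), t ≡ 15. Hence a ≡ 107 + 109·15 = 1742 (mod 3161).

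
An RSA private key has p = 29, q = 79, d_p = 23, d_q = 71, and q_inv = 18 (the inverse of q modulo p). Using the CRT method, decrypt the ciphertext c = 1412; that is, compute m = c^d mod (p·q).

1009

m₁ = c^(d_p) mod p: c ≡ 20 (mod 29), and 20^23 mod 29 = 23.
m₂ = c^(d_q) mod q: c ≡ 69 (mod 79), and 69^71 mod 79 = 61.
h = q_inv·(m₁ − m₂) mod p = 18·(23 − 61) mod 29 = 12.
m = m₂ + h·q = 61 + 12·79 = 1009.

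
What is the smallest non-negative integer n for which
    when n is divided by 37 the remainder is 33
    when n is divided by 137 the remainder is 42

2919

From n ≡ 33 (mod 37) write n = 33 + 37t. Substituting into n ≡ 42 (mod 137) gives 37t ≡ 9 (mod 137), and since 37⁻¹ ≡ 100 (mod 137), t ≡ 78. Hence n ≡ 33 + 37·78 = 2919 (mod 5069).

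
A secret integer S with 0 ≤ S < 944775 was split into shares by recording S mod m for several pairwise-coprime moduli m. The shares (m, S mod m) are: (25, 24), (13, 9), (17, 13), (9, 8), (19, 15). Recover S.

932174

Combine the congruences pairwise.
From S ≡ 24 (mod 25) write S = 24 + 25t. Substituting into S ≡ 9 (mod 13) gives 25t ≡ 11 (mod 13), and since 12⁻¹ ≡ 12 (mod 13), t ≡ 2. Hence S ≡ 24 + 25·2 = 74 (mod 325).
From S ≡ 74 (mod 325) write S = 74 + 325t. Substituting into S ≡ 13 (mod 17) gives 325t ≡ 7 (mod 17), and since 2⁻¹ ≡ 9 (mod 17), t ≡ 12. Hence S ≡ 74 + 325·12 = 3974 (mod 5525).
From S ≡ 3974 (mod 5525) write S = 3974 + 5525t. Substituting into S ≡ 8 (mod 9) gives 5525t ≡ 3 (mod 9), and since 8⁻¹ ≡ 8 (mod 9), t ≡ 6. Hence S ≡ 3974 + 5525·6 = 37124 (mod 49725).
From S ≡ 37124 (mod 49725) write S = 37124 + 49725t. Substituting into S ≡ 15 (mod 19) gives 49725t ≡ 17 (mod 19), and since 2⁻¹ ≡ 10 (mod 19), t ≡ 18. Hence S ≡ 37124 + 49725·18 = 932174 (mod 944775).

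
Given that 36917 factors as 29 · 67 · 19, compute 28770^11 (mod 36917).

1004

Mod 29: 28770 ≡ 2; 2^11 ≡ 18 (mod 29).
Mod 67: 28770 ≡ 27; 27^11 ≡ 66 (mod 67).
Mod 19: 28770 ≡ 4; 4^11 ≡ 16 (mod 19).
Combine by CRT: x ≡ 18 (mod 29), x ≡ 66 (mod 67), x ≡ 16 (mod 19) ⇒ x ≡ 1004 (mod 36917).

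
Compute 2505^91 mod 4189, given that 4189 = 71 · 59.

1208

Mod 71: 2505 ≡ 20; by Fermat, exponent reduces to 91 mod 70 = 21; 20^21 ≡ 1 (mod 71).
Mod 59: 2505 ≡ 27; by Fermat, exponent reduces to 91 mod 58 = 33; 27^33 ≡ 28 (mod 59).
Combine by CRT: x ≡ 1 (mod 71), x ≡ 28 (mod 59) ⇒ x ≡ 1208 (mod 4189).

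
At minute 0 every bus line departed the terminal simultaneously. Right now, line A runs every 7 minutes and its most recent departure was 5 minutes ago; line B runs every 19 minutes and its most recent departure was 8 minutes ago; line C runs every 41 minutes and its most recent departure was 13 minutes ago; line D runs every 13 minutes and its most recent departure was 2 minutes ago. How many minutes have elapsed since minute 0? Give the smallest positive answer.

26171

From t ≡ 5 (mod 7) write t = 5 + 7s. Substituting into t ≡ 8 (mod 19) gives 7s ≡ 3 (mod 19), and since 7⁻¹ ≡ 11 (mod 19), s ≡ 14. Hence t ≡ 5 + 7·14 = 103 (mod 133).
From t ≡ 103 (mod 133) write t = 103 + 133s. Substituting into t ≡ 13 (mod 41) gives 133s ≡ 33 (mod 41), and since 10⁻¹ ≡ 37 (mod 41), s ≡ 32. Hence t ≡ 103 + 133·32 = 4359 (mod 5453).
From t ≡ 4359 (mod 5453) write t = 4359 + 5453s. Substituting into t ≡ 2 (mod 13) gives 5453s ≡ 11 (mod 13), and since 6⁻¹ ≡ 11 (mod 13), s ≡ 4. Hence t ≡ 4359 + 5453·4 = 26171 (mod 70889).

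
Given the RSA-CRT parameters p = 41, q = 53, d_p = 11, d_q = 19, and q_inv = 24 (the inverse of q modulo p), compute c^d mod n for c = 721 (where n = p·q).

686

m₁ = c^(d_p) mod p: c ≡ 24 (mod 41), and 24^11 mod 41 = 30.
m₂ = c^(d_q) mod q: c ≡ 32 (mod 53), and 32^19 mod 53 = 50.
h = q_inv·(m₁ − m₂) mod p = 24·(30 − 50) mod 41 = 12.
m = m₂ + h·q = 50 + 12·53 = 686.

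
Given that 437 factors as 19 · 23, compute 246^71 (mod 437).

Mod 19: 246 ≡ 18; by Fermat, exponent reduces to 71 mod 18 = 17; 18^17 ≡ 18 (mod 19).
Mod 23: 246 ≡ 16; by Fermat, exponent reduces to 71 mod 22 = 5; 16^5 ≡ 6 (mod 23).
Combine by CRT: x ≡ 18 (mod 19), x ≡ 6 (mod 23) ⇒ x ≡ 75 (mod 437).

75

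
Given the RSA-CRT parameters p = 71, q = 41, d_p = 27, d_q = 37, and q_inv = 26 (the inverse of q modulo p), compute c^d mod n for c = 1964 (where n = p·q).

1533

m₁ = c^(d_p) mod p: c ≡ 47 (mod 71), and 47^27 mod 71 = 42.
m₂ = c^(d_q) mod q: c ≡ 37 (mod 41), and 37^37 mod 41 = 16.
h = q_inv·(m₁ − m₂) mod p = 26·(42 − 16) mod 71 = 37.
m = m₂ + h·q = 16 + 37·41 = 1533.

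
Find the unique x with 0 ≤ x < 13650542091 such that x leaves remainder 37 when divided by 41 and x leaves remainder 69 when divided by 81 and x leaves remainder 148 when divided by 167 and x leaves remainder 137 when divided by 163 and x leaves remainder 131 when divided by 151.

The moduli are pairwise coprime; N = 41·81·167·163·151 = 13650542091.
N/41 = 332940051; 332940051 ≡ 2 (mod 41); 2·21 ≡ 1, so inverse 21.
N/81 = 168525211; 168525211 ≡ 13 (mod 81); 13·25 ≡ 1, so inverse 25.
N/167 = 81739773; 81739773 ≡ 120 (mod 167); 120·135 ≡ 1, so inverse 135.
N/163 = 83745657; 83745657 ≡ 6 (mod 163); 6·136 ≡ 1, so inverse 136.
N/151 = 90400941; 90400941 ≡ 110 (mod 151); 110·81 ≡ 1, so inverse 81.
x ≡ 37·332940051·21 + 69·168525211·25 + 148·81739773·135 + 137·83745657·136 + 131·90400941·81 = 4702154539317.
4702154539317 mod 13650542091 = 6368060013.

6368060013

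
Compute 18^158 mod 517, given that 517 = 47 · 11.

482

Mod 47: 18 ≡ 18; by Fermat, exponent reduces to 158 mod 46 = 20; 18^20 ≡ 12 (mod 47).
Mod 11: 18 ≡ 7; by Fermat, exponent reduces to 158 mod 10 = 8; 7^8 ≡ 9 (mod 11).
Combine by CRT: x ≡ 12 (mod 47), x ≡ 9 (mod 11) ⇒ x ≡ 482 (mod 517).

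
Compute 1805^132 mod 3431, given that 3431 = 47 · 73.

Mod 47: 1805 ≡ 19; by Fermat, exponent reduces to 132 mod 46 = 40; 19^40 ≡ 21 (mod 47).
Mod 73: 1805 ≡ 53; by Fermat, exponent reduces to 132 mod 72 = 60; 53^60 ≡ 9 (mod 73).
Combine by CRT: x ≡ 21 (mod 47), x ≡ 9 (mod 73) ⇒ x ≡ 2418 (mod 3431).

2418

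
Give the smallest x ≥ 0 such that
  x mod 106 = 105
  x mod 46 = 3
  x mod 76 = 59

gcd(106, 46) = 2 and 2 | (3 − 105), so the pair is consistent; merging gives x ≡ 2119 (mod 2438), where 2438 = lcm(106, 46).
gcd(2438, 76) = 2 and 2 | (59 − 2119), so the pair is consistent; merging gives x ≡ 60631 (mod 92644), where 92644 = lcm(2438, 76).
The solution is unique modulo lcm(106, 46, 76) = 92644.

60631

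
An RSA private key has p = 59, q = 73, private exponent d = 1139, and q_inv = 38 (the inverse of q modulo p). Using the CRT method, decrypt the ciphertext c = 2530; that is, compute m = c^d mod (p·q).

561

d_p = d mod (p−1) = 1139 mod 58 = 37; d_q = d mod (q−1) = 59.
m₁ = c^(d_p) mod p: c ≡ 52 (mod 59), and 52^37 mod 59 = 30.
m₂ = c^(d_q) mod q: c ≡ 48 (mod 73), and 48^59 mod 73 = 50.
h = q_inv·(m₁ − m₂) mod p = 38·(30 − 50) mod 59 = 7.
m = m₂ + h·q = 50 + 7·73 = 561.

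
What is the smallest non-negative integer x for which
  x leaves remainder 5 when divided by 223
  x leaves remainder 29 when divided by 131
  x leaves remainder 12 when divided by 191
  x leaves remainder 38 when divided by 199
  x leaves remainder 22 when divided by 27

From x ≡ 5 (mod 223) write x = 5 + 223t. Substituting into x ≡ 29 (mod 131) gives 223t ≡ 24 (mod 131), and since 92⁻¹ ≡ 47 (mod 131), t ≡ 80. Hence x ≡ 5 + 223·80 = 17845 (mod 29213).
From x ≡ 17845 (mod 29213) write x = 17845 + 29213t. Substituting into x ≡ 12 (mod 191) gives 29213t ≡ 121 (mod 191), and since 181⁻¹ ≡ 19 (mod 191), t ≡ 7. Hence x ≡ 17845 + 29213·7 = 222336 (mod 5579683).
From x ≡ 222336 (mod 5579683) write x = 222336 + 5579683t. Substituting into x ≡ 38 (mod 199) gives 5579683t ≡ 184 (mod 199), and since 121⁻¹ ≡ 125 (mod 199), t ≡ 115. Hence x ≡ 222336 + 5579683·115 = 641885881 (mod 1110356917).
From x ≡ 641885881 (mod 1110356917) write x = 641885881 + 1110356917t. Substituting into x ≡ 22 (mod 27) gives 1110356917t ≡ 18 (mod 27), and since 7⁻¹ ≡ 4 (mod 27), t ≡ 18. Hence x ≡ 641885881 + 1110356917·18 = 20628310387 (mod 29979636759).

20628310387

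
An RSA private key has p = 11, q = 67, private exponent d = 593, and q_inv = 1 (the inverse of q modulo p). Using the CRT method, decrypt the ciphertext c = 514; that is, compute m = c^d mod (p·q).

d_p = d mod (p−1) = 593 mod 10 = 3; d_q = d mod (q−1) = 65.
m₁ = c^(d_p) mod p: c ≡ 8 (mod 11), and 8^3 mod 11 = 6.
m₂ = c^(d_q) mod q: c ≡ 45 (mod 67), and 45^65 mod 67 = 3.
h = q_inv·(m₁ − m₂) mod p = 1·(6 − 3) mod 11 = 3.
m = m₂ + h·q = 3 + 3·67 = 204.

204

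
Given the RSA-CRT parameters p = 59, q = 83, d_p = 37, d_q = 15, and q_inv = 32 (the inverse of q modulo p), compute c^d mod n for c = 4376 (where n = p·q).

1224

m₁ = c^(d_p) mod p: c ≡ 10 (mod 59), and 10^37 mod 59 = 44.
m₂ = c^(d_q) mod q: c ≡ 60 (mod 83), and 60^15 mod 83 = 62.
h = q_inv·(m₁ − m₂) mod p = 32·(44 − 62) mod 59 = 14.
m = m₂ + h·q = 62 + 14·83 = 1224.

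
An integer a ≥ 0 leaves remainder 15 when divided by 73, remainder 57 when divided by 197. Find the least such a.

10892

From a ≡ 15 (mod 73) write a = 15 + 73t. Substituting into a ≡ 57 (mod 197) gives 73t ≡ 42 (mod 197), and since 73⁻¹ ≡ 27 (mod 197), t ≡ 149. Hence a ≡ 15 + 73·149 = 10892 (mod 14381).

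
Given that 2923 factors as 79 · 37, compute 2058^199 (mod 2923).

2863

Mod 79: 2058 ≡ 4; by Fermat, exponent reduces to 199 mod 78 = 43; 4^43 ≡ 19 (mod 79).
Mod 37: 2058 ≡ 23; by Fermat, exponent reduces to 199 mod 36 = 19; 23^19 ≡ 14 (mod 37).
Combine by CRT: x ≡ 19 (mod 79), x ≡ 14 (mod 37) ⇒ x ≡ 2863 (mod 2923).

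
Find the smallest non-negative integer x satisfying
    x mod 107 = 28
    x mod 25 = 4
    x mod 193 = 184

From x ≡ 28 (mod 107) write x = 28 + 107t. Substituting into x ≡ 4 (mod 25) gives 107t ≡ 1 (mod 25), and since 7⁻¹ ≡ 18 (mod 25), t ≡ 18. Hence x ≡ 28 + 107·18 = 1954 (mod 2675).
From x ≡ 1954 (mod 2675) write x = 1954 + 2675t. Substituting into x ≡ 184 (mod 193) gives 2675t ≡ 160 (mod 193), and since 166⁻¹ ≡ 50 (mod 193), t ≡ 87. Hence x ≡ 1954 + 2675·87 = 234679 (mod 516275).

234679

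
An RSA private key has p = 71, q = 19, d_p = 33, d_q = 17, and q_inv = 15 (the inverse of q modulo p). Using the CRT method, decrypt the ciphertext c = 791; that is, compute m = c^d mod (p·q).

m₁ = c^(d_p) mod p: c ≡ 10 (mod 71), and 10^33 mod 71 = 49.
m₂ = c^(d_q) mod q: c ≡ 12 (mod 19), and 12^17 mod 19 = 8.
h = q_inv·(m₁ − m₂) mod p = 15·(49 − 8) mod 71 = 47.
m = m₂ + h·q = 8 + 47·19 = 901.

901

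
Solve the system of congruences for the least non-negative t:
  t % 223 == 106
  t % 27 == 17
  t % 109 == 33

492713

The moduli are pairwise coprime; N = 223·27·109 = 656289.
N/223 = 2943; 2943 ≡ 44 (mod 223); 44·147 ≡ 1, so inverse 147.
N/27 = 24307; 24307 ≡ 7 (mod 27); 7·4 ≡ 1, so inverse 4.
N/109 = 6021; 6021 ≡ 26 (mod 109); 26·21 ≡ 1, so inverse 21.
t ≡ 106·2943·147 + 17·24307·4 + 33·6021·21 = 51683255.
51683255 mod 656289 = 492713.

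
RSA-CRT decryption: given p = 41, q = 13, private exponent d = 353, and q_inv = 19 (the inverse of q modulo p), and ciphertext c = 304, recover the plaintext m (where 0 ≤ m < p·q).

d_p = d mod (p−1) = 353 mod 40 = 33; d_q = d mod (q−1) = 5.
m₁ = c^(d_p) mod p: c ≡ 17 (mod 41), and 17^33 mod 41 = 19.
m₂ = c^(d_q) mod q: c ≡ 5 (mod 13), and 5^5 mod 13 = 5.
h = q_inv·(m₁ − m₂) mod p = 19·(19 − 5) mod 41 = 20.
m = m₂ + h·q = 5 + 20·13 = 265.

265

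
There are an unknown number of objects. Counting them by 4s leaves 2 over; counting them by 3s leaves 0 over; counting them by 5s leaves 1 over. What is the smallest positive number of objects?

6

The moduli are pairwise coprime; M = 4·3·5 = 60.
M/4 = 15; 15 ≡ 3 (mod 4); 3·3 ≡ 1, so inverse 3.
M/3 = 20; 20 ≡ 2 (mod 3); 2·2 ≡ 1, so inverse 2.
M/5 = 12; 12 ≡ 2 (mod 5); 2·3 ≡ 1, so inverse 3.
N ≡ 2·15·3 + 0·20·2 + 1·12·3 = 126.
126 mod 60 = 6.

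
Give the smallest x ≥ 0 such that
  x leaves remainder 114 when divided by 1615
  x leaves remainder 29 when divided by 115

9804

gcd(1615, 115) = 5 and 5 | (29 − 114), so the pair is consistent; merging gives x ≡ 9804 (mod 37145), where 37145 = lcm(1615, 115).
The solution is unique modulo lcm(1615, 115) = 37145.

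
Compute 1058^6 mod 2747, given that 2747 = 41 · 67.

Mod 41: 1058 ≡ 33; 33^6 ≡ 31 (mod 41).
Mod 67: 1058 ≡ 53; 53^6 ≡ 9 (mod 67).
Combine by CRT: x ≡ 31 (mod 41), x ≡ 9 (mod 67) ⇒ x ≡ 277 (mod 2747).

277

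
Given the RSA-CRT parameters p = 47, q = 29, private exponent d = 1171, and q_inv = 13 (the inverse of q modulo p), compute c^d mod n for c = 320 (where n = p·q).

1016

d_p = d mod (p−1) = 1171 mod 46 = 21; d_q = d mod (q−1) = 23.
m₁ = c^(d_p) mod p: c ≡ 38 (mod 47), and 38^21 mod 47 = 29.
m₂ = c^(d_q) mod q: c ≡ 1 (mod 29), and 1^23 mod 29 = 1.
h = q_inv·(m₁ − m₂) mod p = 13·(29 − 1) mod 47 = 35.
m = m₂ + h·q = 1 + 35·29 = 1016.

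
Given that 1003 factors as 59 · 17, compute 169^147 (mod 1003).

Mod 59: 169 ≡ 51; by Fermat, exponent reduces to 147 mod 58 = 31; 51^31 ≡ 5 (mod 59).
Mod 17: 169 ≡ 16; by Fermat, exponent reduces to 147 mod 16 = 3; 16^3 ≡ 16 (mod 17).
Combine by CRT: x ≡ 5 (mod 59), x ≡ 16 (mod 17) ⇒ x ≡ 713 (mod 1003).

713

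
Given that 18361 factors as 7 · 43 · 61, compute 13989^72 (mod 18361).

Mod 7: 13989 ≡ 3; since 6 | 72, by Fermat 3^72 ≡ 1 (mod 7).
Mod 43: 13989 ≡ 14; by Fermat, exponent reduces to 72 mod 42 = 30; 14^30 ≡ 4 (mod 43).
Mod 61: 13989 ≡ 20; by Fermat, exponent reduces to 72 mod 60 = 12; 20^12 ≡ 34 (mod 61).
Combine by CRT: x ≡ 1 (mod 7), x ≡ 4 (mod 43), x ≡ 34 (mod 61) ⇒ x ≡ 1681 (mod 18361).

1681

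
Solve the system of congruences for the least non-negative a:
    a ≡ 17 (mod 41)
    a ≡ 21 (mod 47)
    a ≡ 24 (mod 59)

From a ≡ 17 (mod 41) write a = 17 + 41t. Substituting into a ≡ 21 (mod 47) gives 41t ≡ 4 (mod 47), and since 41⁻¹ ≡ 39 (mod 47), t ≡ 15. Hence a ≡ 17 + 41·15 = 632 (mod 1927).
From a ≡ 632 (mod 1927) write a = 632 + 1927t. Substituting into a ≡ 24 (mod 59) gives 1927t ≡ 41 (mod 59), and since 39⁻¹ ≡ 56 (mod 59), t ≡ 54. Hence a ≡ 632 + 1927·54 = 104690 (mod 113693).

104690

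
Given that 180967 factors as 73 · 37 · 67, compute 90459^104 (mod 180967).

Mod 73: 90459 ≡ 12; by Fermat, exponent reduces to 104 mod 72 = 32; 12^32 ≡ 55 (mod 73).
Mod 37: 90459 ≡ 31; by Fermat, exponent reduces to 104 mod 36 = 32; 31^32 ≡ 1 (mod 37).
Mod 67: 90459 ≡ 9; by Fermat, exponent reduces to 104 mod 66 = 38; 9^38 ≡ 22 (mod 67).
Combine by CRT: x ≡ 55 (mod 73), x ≡ 1 (mod 37), x ≡ 22 (mod 67) ⇒ x ≡ 139047 (mod 180967).

139047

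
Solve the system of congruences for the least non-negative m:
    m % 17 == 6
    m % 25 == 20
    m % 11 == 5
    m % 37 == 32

19420

The moduli are pairwise coprime; N = 17·25·11·37 = 172975.
N/17 = 10175; 10175 ≡ 9 (mod 17); 9·2 ≡ 1, so inverse 2.
N/25 = 6919; 6919 ≡ 19 (mod 25); 19·4 ≡ 1, so inverse 4.
N/11 = 15725; 15725 ≡ 6 (mod 11); 6·2 ≡ 1, so inverse 2.
N/37 = 4675; 4675 ≡ 13 (mod 37); 13·20 ≡ 1, so inverse 20.
m ≡ 6·10175·2 + 20·6919·4 + 5·15725·2 + 32·4675·20 = 3824870.
3824870 mod 172975 = 19420.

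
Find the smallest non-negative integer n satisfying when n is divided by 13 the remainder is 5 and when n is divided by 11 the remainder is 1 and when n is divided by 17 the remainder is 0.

From n ≡ 5 (mod 13) write n = 5 + 13t. Substituting into n ≡ 1 (mod 11) gives 13t ≡ 7 (mod 11), and since 2⁻¹ ≡ 6 (mod 11), t ≡ 9. Hence n ≡ 5 + 13·9 = 122 (mod 143).
From n ≡ 122 (mod 143) write n = 122 + 143t. Substituting into n ≡ 0 (mod 17) gives 143t ≡ 14 (mod 17), and since 7⁻¹ ≡ 5 (mod 17), t ≡ 2. Hence n ≡ 122 + 143·2 = 408 (mod 2431).

408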